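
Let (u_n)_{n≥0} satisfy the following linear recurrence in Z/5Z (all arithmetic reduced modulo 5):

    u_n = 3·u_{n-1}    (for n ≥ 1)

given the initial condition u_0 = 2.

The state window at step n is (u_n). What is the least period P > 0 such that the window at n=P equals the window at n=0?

4

n=0: window = (2)
n=1: window = (1)
n=2: window = (3)
n=3: window = (4)
n=4: window = (2)
window at n=4 equals window at n=0 → period = 4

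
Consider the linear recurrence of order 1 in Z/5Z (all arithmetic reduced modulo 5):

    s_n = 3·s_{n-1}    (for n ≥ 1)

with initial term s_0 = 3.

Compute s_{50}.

2

s_1 = 3·3 = 4
s_2 = 3·4 = 2
s_3 = 3·2 = 1
s_4 = 3·1 = 3
(s_4) = (3) = (s_0), so the sequence has period 4.
50 ≡ 2 (mod 4), hence s_50 = s_2 = 2.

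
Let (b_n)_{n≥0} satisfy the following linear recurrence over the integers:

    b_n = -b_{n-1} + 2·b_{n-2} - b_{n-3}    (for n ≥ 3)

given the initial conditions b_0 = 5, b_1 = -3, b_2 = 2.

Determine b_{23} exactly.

b_3 = -1·2 + 2·-3 + -1·5 = -13
b_4 = -1·-13 + 2·2 + -1·-3 = 20
b_5 = -1·20 + 2·-13 + -1·2 = -48
b_6 = -1·-48 + 2·20 + -1·-13 = 101
b_7 = -1·101 + 2·-48 + -1·20 = -217
b_8 = -1·-217 + 2·101 + -1·-48 = 467
b_9 = -1·467 + 2·-217 + -1·101 = -1002
b_10 = -1·-1002 + 2·467 + -1·-217 = 2153
b_11 = -1·2153 + 2·-1002 + -1·467 = -4624
b_12 = -1·-4624 + 2·2153 + -1·-1002 = 9932
b_13 = -1·9932 + 2·-4624 + -1·2153 = -21333
b_14 = -1·-21333 + 2·9932 + -1·-4624 = 45821
b_15 = -1·45821 + 2·-21333 + -1·9932 = -98419
b_16 = -1·-98419 + 2·45821 + -1·-21333 = 211394
b_17 = -1·211394 + 2·-98419 + -1·45821 = -454053
b_18 = -1·-454053 + 2·211394 + -1·-98419 = 975260
b_19 = -1·975260 + 2·-454053 + -1·211394 = -2094760
b_20 = -1·-2094760 + 2·975260 + -1·-454053 = 4499333
b_21 = -1·4499333 + 2·-2094760 + -1·975260 = -9664113
b_22 = -1·-9664113 + 2·4499333 + -1·-2094760 = 20757539
b_23 = -1·20757539 + 2·-9664113 + -1·4499333 = -44585098

-44585098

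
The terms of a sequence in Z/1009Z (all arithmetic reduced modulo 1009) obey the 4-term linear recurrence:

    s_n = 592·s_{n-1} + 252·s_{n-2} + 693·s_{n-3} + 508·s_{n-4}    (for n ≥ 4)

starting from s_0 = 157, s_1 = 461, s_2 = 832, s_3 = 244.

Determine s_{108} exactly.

625

s_4 = 592·244 + 252·832 + 693·461 + 508·157 = 627
s_5 = 592·627 + 252·244 + 693·832 + 508·461 = 348
s_6 = 592·348 + 252·627 + 693·244 + 508·832 = 245
s_7 = 592·245 + 252·348 + 693·627 + 508·244 = 143
s_8 = 592·143 + 252·245 + 693·348 + 508·627 = 785
s_9 = 592·785 + 252·143 + 693·245 + 508·348 = 774
Continuing the recurrence:
  s_10 = 748;  s_11 = 326;  s_12 = 914;  s_13 = 107;  s_14 = 555;  s_15 = 238
  s_16 = 920;  s_17 = 281;  s_18 = 533;  s_19 = 606;  s_20 = 865;  s_21 = 415
  s_22 = 86;  s_23 = 308;  s_24 = 725;  s_25 = 304;  s_26 = 274;  s_27 = 704
  s_28 = 293;  s_29 = 986;  s_30 = 155;  s_31 = 885;  s_32 = 684;  s_33 = 226
  s_34 = 304;  s_35 = 162;  s_36 = 572;  s_37 = 646;  s_38 = 200;  s_39 = 107
  s_40 = 402;  s_41 = 191;  s_42 = 653;  s_43 = 810;  s_44 = 916;  s_45 = 393
  s_46 = 446;  s_47 = 772;  s_48 = 438;  s_49 = 985;  s_50 = 82;  s_51 = 627
  s_52 = 392;  s_53 = 832;  s_54 = 982;  s_55 = 868;  s_56 = 325;  s_57 = 818
  s_58 = 677;  s_59 = 740;  s_60 = 706;  s_61 = 862;  s_62 = 173;  s_63 = 252
  s_64 = 552;  s_65 = 622;  s_66 = 990;  s_67 = 198;  s_68 = 546;  s_69 = 916
  s_70 = 226;  s_71 = 62;  s_72 = 848;  s_73 = 425;  s_74 = 517;  s_75 = 117
  s_76 = 613;  s_77 = 948;  s_78 = 968;  s_79 = 641;  s_80 = 583;  s_81 = 280
  s_82 = 500;  s_83 = 433;  s_84 = 764;  s_85 = 784;  s_86 = 934;  s_87 = 538
  s_88 = 40;  s_89 = 44;  s_90 = 559;  s_91 = 307;  s_92 = 94;  s_93 = 918
  s_94 = 381;  s_95 = 947;  s_96 = 610;  s_97 = 279;  s_98 = 285;  s_99 = 646
  s_100 = 947;  s_101 = 176;  s_102 = 960;  s_103 = 873;  s_104 = 639;  s_105 = 912
  s_106 = 608
s_107 = 592·608 + 252·912 + 693·639 + 508·873 = 913
s_108 = 592·913 + 252·608 + 693·912 + 508·639 = 625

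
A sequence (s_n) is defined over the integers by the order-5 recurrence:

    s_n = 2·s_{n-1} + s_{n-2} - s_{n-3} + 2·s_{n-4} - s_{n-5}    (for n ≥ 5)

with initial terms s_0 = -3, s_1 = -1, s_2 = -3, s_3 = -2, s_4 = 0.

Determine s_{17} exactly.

18336

s_5 = 2·0 + 1·-2 + -1·-3 + 2·-1 + -1·-3 = 2
s_6 = 2·2 + 1·0 + -1·-2 + 2·-3 + -1·-1 = 1
s_7 = 2·1 + 1·2 + -1·0 + 2·-2 + -1·-3 = 3
s_8 = 2·3 + 1·1 + -1·2 + 2·0 + -1·-2 = 7
s_9 = 2·7 + 1·3 + -1·1 + 2·2 + -1·0 = 20
s_10 = 2·20 + 1·7 + -1·3 + 2·1 + -1·2 = 44
s_11 = 2·44 + 1·20 + -1·7 + 2·3 + -1·1 = 106
s_12 = 2·106 + 1·44 + -1·20 + 2·7 + -1·3 = 247
s_13 = 2·247 + 1·106 + -1·44 + 2·20 + -1·7 = 589
s_14 = 2·589 + 1·247 + -1·106 + 2·44 + -1·20 = 1387
s_15 = 2·1387 + 1·589 + -1·247 + 2·106 + -1·44 = 3284
s_16 = 2·3284 + 1·1387 + -1·589 + 2·247 + -1·106 = 7754
s_17 = 2·7754 + 1·3284 + -1·1387 + 2·589 + -1·247 = 18336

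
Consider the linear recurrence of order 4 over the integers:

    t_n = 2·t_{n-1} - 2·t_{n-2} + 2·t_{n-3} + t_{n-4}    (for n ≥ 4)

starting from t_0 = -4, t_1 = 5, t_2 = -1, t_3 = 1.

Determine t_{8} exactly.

t_4 = 2·1 + -2·-1 + 2·5 + 1·-4 = 10
t_5 = 2·10 + -2·1 + 2·-1 + 1·5 = 21
t_6 = 2·21 + -2·10 + 2·1 + 1·-1 = 23
t_7 = 2·23 + -2·21 + 2·10 + 1·1 = 25
t_8 = 2·25 + -2·23 + 2·21 + 1·10 = 56

56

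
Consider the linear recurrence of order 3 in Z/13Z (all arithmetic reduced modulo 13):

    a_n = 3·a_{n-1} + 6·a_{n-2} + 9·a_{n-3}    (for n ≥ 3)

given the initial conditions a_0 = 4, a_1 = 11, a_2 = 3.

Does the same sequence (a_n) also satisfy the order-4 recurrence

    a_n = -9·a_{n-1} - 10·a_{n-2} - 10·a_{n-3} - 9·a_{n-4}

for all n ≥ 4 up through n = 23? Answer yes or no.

Terms a_0..a_23: 4, 11, 3, 7, 8, 2, 0, 6, 10, 1, 0, 5, 11, 11, 1, 12, 11, 10, 9, 4, 0, 1, 0, 6
n=4: candidate gives 8, actual a_4 = 8 ✓
n=5: candidate gives 2, actual a_5 = 2 ✓
n=6: candidate gives 0, actual a_6 = 0 ✓
n=7: candidate gives 6, actual a_7 = 6 ✓
n=8: candidate gives 10, actual a_8 = 10 ✓
n=9: candidate gives 1, actual a_9 = 1 ✓
n=10: candidate gives 0, actual a_10 = 0 ✓
n=11: candidate gives 5, actual a_11 = 5 ✓
n=12: candidate gives 11, actual a_12 = 11 ✓
n=13: candidate gives 11, actual a_13 = 11 ✓
n=14: candidate gives 1, actual a_14 = 1 ✓
n=15: candidate gives 12, actual a_15 = 12 ✓
n=16: candidate gives 11, actual a_16 = 11 ✓
n=17: candidate gives 10, actual a_17 = 10 ✓
n=18: candidate gives 9, actual a_18 = 9 ✓
n=19: candidate gives 4, actual a_19 = 4 ✓
n=20: candidate gives 0, actual a_20 = 0 ✓
n=21: candidate gives 1, actual a_21 = 1 ✓
n=22: candidate gives 0, actual a_22 = 0 ✓
n=23: candidate gives 6, actual a_23 = 6 ✓

yes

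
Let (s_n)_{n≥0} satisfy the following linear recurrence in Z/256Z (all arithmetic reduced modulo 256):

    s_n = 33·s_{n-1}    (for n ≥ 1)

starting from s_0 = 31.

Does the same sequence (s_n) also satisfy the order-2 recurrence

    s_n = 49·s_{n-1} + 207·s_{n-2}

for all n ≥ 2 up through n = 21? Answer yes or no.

no

Terms s_0..s_21: 31, 255, 223, 191, 159, 127, 95, 63, 31, 255, 223, 191, 159, 127, 95, 63, 31, 255, 223, 191, 159, 127
n=2: candidate gives 224, actual s_2 = 223 ✗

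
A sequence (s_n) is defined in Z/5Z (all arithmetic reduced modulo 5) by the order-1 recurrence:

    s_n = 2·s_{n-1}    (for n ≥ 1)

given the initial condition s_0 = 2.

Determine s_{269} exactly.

4

s_1 = 2·2 = 4
s_2 = 2·4 = 3
s_3 = 2·3 = 1
s_4 = 2·1 = 2
(s_4) = (2) = (s_0), so the sequence has period 4.
269 ≡ 1 (mod 4), hence s_269 = s_1 = 4.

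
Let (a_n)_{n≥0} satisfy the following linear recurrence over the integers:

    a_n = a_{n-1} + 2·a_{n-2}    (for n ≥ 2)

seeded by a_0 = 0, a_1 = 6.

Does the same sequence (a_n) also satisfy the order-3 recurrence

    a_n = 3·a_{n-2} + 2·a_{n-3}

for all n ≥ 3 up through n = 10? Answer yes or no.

yes

Terms a_0..a_10: 0, 6, 6, 18, 30, 66, 126, 258, 510, 1026, 2046
n=3: candidate gives 18, actual a_3 = 18 ✓
n=4: candidate gives 30, actual a_4 = 30 ✓
n=5: candidate gives 66, actual a_5 = 66 ✓
n=6: candidate gives 126, actual a_6 = 126 ✓
n=7: candidate gives 258, actual a_7 = 258 ✓
n=8: candidate gives 510, actual a_8 = 510 ✓
n=9: candidate gives 1026, actual a_9 = 1026 ✓
n=10: candidate gives 2046, actual a_10 = 2046 ✓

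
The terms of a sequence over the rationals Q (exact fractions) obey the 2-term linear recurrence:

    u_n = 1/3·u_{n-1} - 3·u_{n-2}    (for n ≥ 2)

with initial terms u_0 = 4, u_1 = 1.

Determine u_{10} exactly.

-10154249/19683

u_2 = 1/3·1 + -3·4 = -35/3
u_3 = 1/3·-35/3 + -3·1 = -62/9
u_4 = 1/3·-62/9 + -3·-35/3 = 883/27
u_5 = 1/3·883/27 + -3·-62/9 = 2557/81
u_6 = 1/3·2557/81 + -3·883/27 = -21284/243
u_7 = 1/3·-21284/243 + -3·2557/81 = -90323/729
u_8 = 1/3·-90323/729 + -3·-21284/243 = 484345/2187
u_9 = 1/3·484345/2187 + -3·-90323/729 = 2923066/6561
u_10 = 1/3·2923066/6561 + -3·484345/2187 = -10154249/19683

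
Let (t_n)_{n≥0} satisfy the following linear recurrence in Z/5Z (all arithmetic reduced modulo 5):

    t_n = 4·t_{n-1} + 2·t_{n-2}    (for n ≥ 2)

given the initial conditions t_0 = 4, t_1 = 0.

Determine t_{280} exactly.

t_2 = 4·0 + 2·4 = 3
t_3 = 4·3 + 2·0 = 2
t_4 = 4·2 + 2·3 = 4
t_5 = 4·4 + 2·2 = 0
(t_4, t_5) = (4, 0) = (t_0, t_1), so the sequence has period 4.
280 ≡ 0 (mod 4), hence t_280 = t_0 = 4.

4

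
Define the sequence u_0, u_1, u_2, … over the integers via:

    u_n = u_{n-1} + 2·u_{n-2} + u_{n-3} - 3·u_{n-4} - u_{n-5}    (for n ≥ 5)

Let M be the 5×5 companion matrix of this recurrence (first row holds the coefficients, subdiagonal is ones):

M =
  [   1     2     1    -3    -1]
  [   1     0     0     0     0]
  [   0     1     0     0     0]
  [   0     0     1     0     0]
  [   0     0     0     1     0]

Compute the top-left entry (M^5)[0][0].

(M^5)[0][0] is the top entry after applying M 5 times to the unit state (1, 0, 0, 0, 0). Equivalently it is h_{9} for the auxiliary sequence (h_n) obeying the same recurrence with h_4 = 1 and h_i = 0 for 0 ≤ i < 4:
h_5 = 1·1 + 2·0 + 1·0 + -3·0 + -1·0 = 1
h_6 = 1·1 + 2·1 + 1·0 + -3·0 + -1·0 = 3
h_7 = 1·3 + 2·1 + 1·1 + -3·0 + -1·0 = 6
h_8 = 1·6 + 2·3 + 1·1 + -3·1 + -1·0 = 10
h_9 = 1·10 + 2·6 + 1·3 + -3·1 + -1·1 = 21

21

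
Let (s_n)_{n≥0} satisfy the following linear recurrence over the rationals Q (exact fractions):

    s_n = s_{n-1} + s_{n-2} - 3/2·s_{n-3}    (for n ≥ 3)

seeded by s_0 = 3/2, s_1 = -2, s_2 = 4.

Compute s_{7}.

s_3 = 1·4 + 1·-2 + -3/2·3/2 = -1/4
s_4 = 1·-1/4 + 1·4 + -3/2·-2 = 27/4
s_5 = 1·27/4 + 1·-1/4 + -3/2·4 = 1/2
s_6 = 1·1/2 + 1·27/4 + -3/2·-1/4 = 61/8
s_7 = 1·61/8 + 1·1/2 + -3/2·27/4 = -2

-2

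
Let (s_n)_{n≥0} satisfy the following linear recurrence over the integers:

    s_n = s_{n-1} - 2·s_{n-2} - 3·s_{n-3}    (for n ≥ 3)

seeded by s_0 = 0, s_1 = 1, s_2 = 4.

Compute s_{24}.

s_3 = 1·4 + -2·1 + -3·0 = 2
s_4 = 1·2 + -2·4 + -3·1 = -9
s_5 = 1·-9 + -2·2 + -3·4 = -25
s_6 = 1·-25 + -2·-9 + -3·2 = -13
s_7 = 1·-13 + -2·-25 + -3·-9 = 64
s_8 = 1·64 + -2·-13 + -3·-25 = 165
s_9 = 1·165 + -2·64 + -3·-13 = 76
s_10 = 1·76 + -2·165 + -3·64 = -446
s_11 = 1·-446 + -2·76 + -3·165 = -1093
s_12 = 1·-1093 + -2·-446 + -3·76 = -429
s_13 = 1·-429 + -2·-1093 + -3·-446 = 3095
s_14 = 1·3095 + -2·-429 + -3·-1093 = 7232
s_15 = 1·7232 + -2·3095 + -3·-429 = 2329
s_16 = 1·2329 + -2·7232 + -3·3095 = -21420
s_17 = 1·-21420 + -2·2329 + -3·7232 = -47774
s_18 = 1·-47774 + -2·-21420 + -3·2329 = -11921
s_19 = 1·-11921 + -2·-47774 + -3·-21420 = 147887
s_20 = 1·147887 + -2·-11921 + -3·-47774 = 315051
s_21 = 1·315051 + -2·147887 + -3·-11921 = 55040
s_22 = 1·55040 + -2·315051 + -3·147887 = -1018723
s_23 = 1·-1018723 + -2·55040 + -3·315051 = -2073956
s_24 = 1·-2073956 + -2·-1018723 + -3·55040 = -201630

-201630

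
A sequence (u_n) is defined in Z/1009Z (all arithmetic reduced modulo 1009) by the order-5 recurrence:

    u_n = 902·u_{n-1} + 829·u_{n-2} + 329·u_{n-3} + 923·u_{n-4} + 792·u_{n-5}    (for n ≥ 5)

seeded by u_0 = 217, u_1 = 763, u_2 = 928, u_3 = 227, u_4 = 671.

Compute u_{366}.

u_5 = 902·671 + 829·227 + 329·928 + 923·763 + 792·217 = 237
u_6 = 902·237 + 829·671 + 329·227 + 923·928 + 792·763 = 1000
u_7 = 902·1000 + 829·237 + 329·671 + 923·227 + 792·928 = 542
u_8 = 902·542 + 829·1000 + 329·237 + 923·671 + 792·227 = 399
u_9 = 902·399 + 829·542 + 329·1000 + 923·237 + 792·671 = 560
u_10 = 902·560 + 829·399 + 329·542 + 923·1000 + 792·237 = 968
Continuing the recurrence:
  u_11 = 289;  u_12 = 697;  u_13 = 626;  u_14 = 571;  u_15 = 228;  u_16 = 519
  u_17 = 218;  u_18 = 343;  u_19 = 736;  u_20 = 578;  u_21 = 49;  u_22 = 562
  u_23 = 634;  u_24 = 943;  u_25 = 668;  u_26 = 224;  u_27 = 660;  u_28 = 137
  u_29 = 29;  u_30 = 941;  u_31 = 283;  u_32 = 965;  u_33 = 73;  u_34 = 952
  u_35 = 180;  u_36 = 777;  u_37 = 148;  u_38 = 548;  u_39 = 761;  u_40 = 867
  u_41 = 267;  u_42 = 622;  u_43 = 393;  u_44 = 869;  u_45 = 335;  u_46 = 158
  u_47 = 572;  u_48 = 807;  u_49 = 458;  u_50 = 467;  u_51 = 175;  u_52 = 676
  u_53 = 780;  u_54 = 452;  u_55 = 998;  u_56 = 615;  u_57 = 263;  u_58 = 540
  u_59 = 77;  u_60 = 206;  u_61 = 820;  u_62 = 820;  u_63 = 233;  u_64 = 266
  u_65 = 409;  u_66 = 912;  u_67 = 852;  u_68 = 537;  u_69 = 369;  u_70 = 187
  u_71 = 688;  u_72 = 1003;  u_73 = 943;  u_74 = 106;  u_75 = 726;  u_76 = 129
  u_77 = 287;  u_78 = 439;  u_79 = 639;  u_80 = 374;  u_81 = 285;  u_82 = 275
  u_83 = 67;  u_84 = 466;  u_85 = 578;  u_86 = 694;  u_87 = 389;  u_88 = 283
  u_89 = 402;  u_90 = 267;  u_91 = 845;  u_92 = 58;  u_93 = 39;  u_94 = 837
  u_95 = 757;  u_96 = 455;  u_97 = 831;  u_98 = 818;  u_99 = 846;  u_100 = 741
  u_101 = 542;  u_102 = 752;  u_103 = 150;  u_104 = 571;  u_105 = 334;  u_106 = 976
  u_107 = 591;  u_108 = 194;  u_109 = 975;  u_110 = 689;  u_111 = 990;  u_112 = 380
  u_113 = 935;  u_114 = 453;  u_115 = 512;  u_116 = 465;  u_117 = 647;  u_118 = 691
  u_119 = 866;  u_120 = 113;  u_121 = 694;  u_122 = 581;  u_123 = 6;  u_124 = 130
  u_125 = 135;  u_126 = 680;  u_127 = 737;  u_128 = 186;  u_129 = 59;  u_130 = 888
  u_131 = 902;  u_132 = 822;  u_133 = 438;  u_134 = 653;  u_135 = 791;  u_136 = 397
  u_137 = 601;  u_138 = 511;  u_139 = 189;  u_140 = 817;  u_141 = 664;  u_142 = 662
  u_143 = 739;  u_144 = 767;  u_145 = 386;  u_146 = 982;  u_147 = 742;  u_148 = 692
  u_149 = 595;  u_150 = 687;  u_151 = 205;  u_152 = 155;  u_153 = 465;  u_154 = 366
  u_155 = 557;  u_156 = 970;  u_157 = 143;  u_158 = 213;  u_159 = 1006;  u_160 = 485
  u_161 = 761;  u_162 = 899;  u_163 = 500;  u_164 = 44;  u_165 = 102;  u_166 = 79
  u_167 = 821;  u_168 = 827;  u_169 = 445;  u_170 = 310;  u_171 = 434;  u_172 = 724
  u_173 = 94;  u_174 = 263;  u_175 = 758;  u_176 = 306;  u_177 = 367;  u_178 = 18
  u_179 = 230;  u_180 = 973;  u_181 = 571;  u_182 = 406;  u_183 = 877;  u_184 = 360
  u_185 = 836;  u_186 = 683;  u_187 = 758;  u_188 = 70;  u_189 = 382;  u_190 = 154
  u_191 = 859;  u_192 = 6;  u_193 = 730;  u_194 = 329;  u_195 = 509;  u_196 = 108
  u_197 = 514;  u_198 = 156;  u_199 = 845;  u_200 = 491;  u_201 = 18;  u_202 = 187
  u_203 = 489;  u_204 = 75;  u_205 = 661;  u_206 = 162;  u_207 = 465;  u_208 = 766
  u_209 = 171;  u_210 = 879;  u_211 = 578;  u_212 = 364;  u_213 = 590;  u_214 = 270
  u_215 = 501;  u_216 = 758;  u_217 = 715;  u_218 = 416;  u_219 = 728;  u_220 = 373
  u_221 = 259;  u_222 = 142;  u_223 = 851;  u_224 = 520;  u_225 = 50;  u_226 = 615
  u_227 = 347;  u_228 = 456;  u_229 = 177;  u_230 = 863;  u_231 = 759;  u_232 = 784
  u_233 = 704;  u_234 = 347;  u_235 = 964;  u_236 = 366;  u_237 = 752;  u_238 = 310
  u_239 = 526;  u_240 = 607;  u_241 = 67;  u_242 = 978;  u_243 = 761;  u_244 = 823
  u_245 = 609;  u_246 = 977;  u_247 = 916;  u_248 = 337;  u_249 = 519;  u_250 = 275
  u_251 = 952;  u_252 = 496;  u_253 = 530;  u_254 = 675;  u_255 = 317;  u_256 = 772
  u_257 = 838;  u_258 = 262;  u_259 = 259;  u_260 = 63;  u_261 = 90;  u_262 = 114
  u_263 = 984;  u_264 = 594;  u_265 = 424;  u_266 = 854;  u_267 = 95;  u_268 = 582
  u_269 = 915;  u_270 = 144;  u_271 = 511;  u_272 = 439;  u_273 = 85;  u_274 = 235
  u_275 = 540;  u_276 = 215;  u_277 = 842;  u_278 = 121;  u_279 = 503;  u_280 = 162
  u_281 = 542;  u_282 = 239;  u_283 = 901;  u_284 = 564;  u_285 = 353;  u_286 = 808
  u_287 = 48;  u_288 = 24;  u_289 = 978;  u_290 = 879;  u_291 = 281;  u_292 = 924
  u_293 = 986;  u_294 = 983;  u_295 = 154;  u_296 = 625;  u_297 = 12;  u_298 = 613
  u_299 = 111;  u_300 = 399;  u_301 = 329;  u_302 = 299;  u_303 = 409;  u_304 = 689
  u_305 = 618;  u_306 = 676;  u_307 = 565;  u_308 = 314;  u_309 = 480;  u_310 = 789
  u_311 = 550;  u_312 = 160;  u_313 = 746;  u_314 = 205;  u_315 = 792;  u_316 = 770
  u_317 = 914;  u_318 = 44;  u_319 = 766;  u_320 = 992;  u_321 = 1006;  u_322 = 805
  u_323 = 882;  u_324 = 597;  u_325 = 748;  u_326 = 806;  u_327 = 451;  u_328 = 720
  u_329 = 860;  u_330 = 854;  u_331 = 3;  u_332 = 391;  u_333 = 317;  u_334 = 873
  u_335 = 446;  u_336 = 360;  u_337 = 813;  u_338 = 408;  u_339 = 320;  u_340 = 776
  u_341 = 948;  u_342 = 760;  u_343 = 296;  u_344 = 181;  u_345 = 121;  u_346 = 743
  u_347 = 971;  u_348 = 858;  u_349 = 826;  u_350 = 608;  u_351 = 384;  u_352 = 189
  u_353 = 781;  u_354 = 208;  u_355 = 761;  u_356 = 158;  u_357 = 95;  u_358 = 183
  u_359 = 574;  u_360 = 332;  u_361 = 996;  u_362 = 287;  u_363 = 865;  u_364 = 89
u_365 = 902·89 + 829·865 + 329·287 + 923·996 + 792·332 = 543
u_366 = 902·543 + 829·89 + 329·865 + 923·287 + 792·996 = 929

929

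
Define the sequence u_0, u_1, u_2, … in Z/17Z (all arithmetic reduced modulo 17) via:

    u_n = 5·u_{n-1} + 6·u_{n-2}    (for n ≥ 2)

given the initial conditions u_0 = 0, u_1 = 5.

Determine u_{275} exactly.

u_2 = 5·5 + 6·0 = 8
u_3 = 5·8 + 6·5 = 2
u_4 = 5·2 + 6·8 = 7
u_5 = 5·7 + 6·2 = 13
u_6 = 5·13 + 6·7 = 5
u_7 = 5·5 + 6·13 = 1
u_8 = 5·1 + 6·5 = 1
u_9 = 5·1 + 6·1 = 11
u_10 = 5·11 + 6·1 = 10
u_11 = 5·10 + 6·11 = 14
u_12 = 5·14 + 6·10 = 11
u_13 = 5·11 + 6·14 = 3
u_14 = 5·3 + 6·11 = 13
u_15 = 5·13 + 6·3 = 15
u_16 = 5·15 + 6·13 = 0
u_17 = 5·0 + 6·15 = 5
(u_16, u_17) = (0, 5) = (u_0, u_1), so the sequence has period 16.
275 ≡ 3 (mod 16), hence u_275 = u_3 = 2.

2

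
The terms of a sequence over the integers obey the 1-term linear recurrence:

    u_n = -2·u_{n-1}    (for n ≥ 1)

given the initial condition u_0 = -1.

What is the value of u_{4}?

-16

u_1 = -2·-1 = 2
u_2 = -2·2 = -4
u_3 = -2·-4 = 8
u_4 = -2·8 = -16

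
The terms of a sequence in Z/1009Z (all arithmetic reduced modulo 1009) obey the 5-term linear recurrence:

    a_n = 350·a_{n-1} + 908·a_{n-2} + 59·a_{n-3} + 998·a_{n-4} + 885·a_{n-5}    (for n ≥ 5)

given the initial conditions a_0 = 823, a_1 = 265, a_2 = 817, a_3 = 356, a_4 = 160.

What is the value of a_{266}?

a_5 = 350·160 + 908·356 + 59·817 + 998·265 + 885·823 = 613
a_6 = 350·613 + 908·160 + 59·356 + 998·817 + 885·265 = 972
a_7 = 350·972 + 908·613 + 59·160 + 998·356 + 885·817 = 883
a_8 = 350·883 + 908·972 + 59·613 + 998·160 + 885·356 = 350
a_9 = 350·350 + 908·883 + 59·972 + 998·613 + 885·160 = 515
a_10 = 350·515 + 908·350 + 59·883 + 998·972 + 885·613 = 312
Continuing the recurrence:
  a_11 = 62;  a_12 = 59;  a_13 = 884;  a_14 = 674;  a_15 = 746;  a_16 = 739
  a_17 = 194;  a_18 = 965;  a_19 = 572;  a_20 = 431;  a_21 = 748;  a_22 = 411
  a_23 = 67;  a_24 = 852;  a_25 = 751;  a_26 = 740;  a_27 = 96;  a_28 = 624
  a_29 = 222;  a_30 = 805;  a_31 = 519;  a_32 = 838;  a_33 = 704;  a_34 = 614
  a_35 = 935;  a_36 = 119;  a_37 = 937;  a_38 = 580;  a_39 = 711;  a_40 = 161
  a_41 = 759;  a_42 = 267;  a_43 = 26;  a_44 = 546;  a_45 = 348;  a_46 = 396
  a_47 = 363;  a_48 = 483;  a_49 = 472;  a_50 = 525;  a_51 = 488;  a_52 = 452
  a_53 = 137;  a_54 = 84;  a_55 = 15;  a_56 = 914;  a_57 = 419;  a_58 = 985
  a_59 = 698;  a_60 = 218;  a_61 = 458;  a_62 = 638;  a_63 = 555;  a_64 = 281
  a_65 = 444;  a_66 = 99;  a_67 = 879;  a_68 = 695;  a_69 = 513;  a_70 = 135
  a_71 = 371;  a_72 = 580;  a_73 = 951;  a_74 = 1;  a_75 = 436;  a_76 = 838
  a_77 = 457;  a_78 = 254;  a_79 = 491;  a_80 = 905;  a_81 = 667;  a_82 = 562
  a_83 = 535;  a_84 = 120;  a_85 = 448;  a_86 = 581;  a_87 = 817;  a_88 = 385
  a_89 = 110;  a_90 = 1;  a_91 = 545;  a_92 = 786;  a_93 = 643;  a_94 = 710
  a_95 = 823;  a_96 = 467;  a_97 = 527;  a_98 = 425;  a_99 = 758;  a_100 = 983
  a_101 = 828;  a_102 = 749;  a_103 = 924;  a_104 = 88;  a_105 = 1008;  a_106 = 961
  a_107 = 479;  a_108 = 391;  a_109 = 72;  a_110 = 496;  a_111 = 388;  a_112 = 21
  a_113 = 618;  a_114 = 707;  a_115 = 428;  a_116 = 927;  a_117 = 743;  a_118 = 312
  a_119 = 510;  a_120 = 422;  a_121 = 558;  a_122 = 430;  a_123 = 76;  a_124 = 678
  a_125 = 782;  a_126 = 578;  a_127 = 192;  a_128 = 745;  a_129 = 157;  a_130 = 715
  a_131 = 746;  a_132 = 669;  a_133 = 937;  a_134 = 596;  a_135 = 64;  a_136 = 362
  a_137 = 588;  a_138 = 829;  a_139 = 937;  a_140 = 619;  a_141 = 506;  a_142 = 50
  a_143 = 802;  a_144 = 887;  a_145 = 744;  a_146 = 460;  a_147 = 69;  a_148 = 164
  a_149 = 768;  a_150 = 578;  a_151 = 934;  a_152 = 774;  a_153 = 264;  a_154 = 30
  a_155 = 24;  a_156 = 543;  a_157 = 715;  a_158 = 299;  a_159 = 957;  a_160 = 981
  a_161 = 454;  a_162 = 117;  a_163 = 327;  a_164 = 969;  a_165 = 732;  a_166 = 979
  a_167 = 39;  a_168 = 589;  a_169 = 594;  a_170 = 743;  a_171 = 983;  a_172 = 128
  a_173 = 594;  a_174 = 619;  a_175 = 723;  a_176 = 368;  a_177 = 271;  a_178 = 703
  a_179 = 296;  a_180 = 291;  a_181 = 242;  a_182 = 157;  a_183 = 636;  a_184 = 505
  a_185 = 293;  a_186 = 830;  a_187 = 889;  a_188 = 766;  a_189 = 1007;  a_190 = 562
  a_191 = 245;  a_192 = 9;  a_193 = 348;  a_194 = 260;  a_195 = 144;  a_196 = 67
  a_197 = 131;  a_198 = 558;  a_199 = 848;  a_200 = 535;  a_201 = 668;  a_202 = 570
  a_203 = 321;  a_204 = 308;  a_205 = 6;  a_206 = 720;  a_207 = 618;  a_208 = 851
  a_209 = 521;  a_210 = 90;  a_211 = 613;  a_212 = 874;  a_213 = 818;  a_214 = 96
  a_215 = 789;  a_216 = 47;  a_217 = 617;  a_218 = 889;  a_219 = 971;  a_220 = 437
  a_221 = 878;  a_222 = 77;  a_223 = 542;  a_224 = 551;  a_225 = 103;  a_226 = 531
  a_227 = 736;  a_228 = 562;  a_229 = 489;  a_230 = 966;  a_231 = 724;  a_232 = 465
  a_233 = 923;  a_234 = 334;  a_235 = 48;  a_236 = 145;  a_237 = 822;  a_238 = 357
  a_239 = 467;  a_240 = 850;  a_241 = 196;  a_242 = 303;  a_243 = 225;  a_244 = 525
  a_245 = 716;  a_246 = 584;  a_247 = 923;  a_248 = 205;  a_249 = 547;  a_250 = 842
  a_251 = 476;  a_252 = 151;  a_253 = 817;  a_254 = 722;  a_255 = 836;  a_256 = 351
  a_257 = 833;  a_258 = 427;  a_259 = 419;  a_260 = 749;  a_261 = 627;  a_262 = 1002
  a_263 = 568;  a_264 = 739
a_265 = 350·739 + 908·568 + 59·1002 + 998·627 + 885·749 = 196
a_266 = 350·196 + 908·739 + 59·568 + 998·1002 + 885·627 = 252

252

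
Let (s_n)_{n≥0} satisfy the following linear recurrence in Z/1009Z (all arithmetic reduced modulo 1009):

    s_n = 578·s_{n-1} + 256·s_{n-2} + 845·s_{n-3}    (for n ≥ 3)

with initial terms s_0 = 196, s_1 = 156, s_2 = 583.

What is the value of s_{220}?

734

s_3 = 578·583 + 256·156 + 845·196 = 697
s_4 = 578·697 + 256·583 + 845·156 = 841
s_5 = 578·841 + 256·697 + 845·583 = 851
s_6 = 578·851 + 256·841 + 845·697 = 583
s_7 = 578·583 + 256·851 + 845·841 = 189
s_8 = 578·189 + 256·583 + 845·851 = 873
Continuing the recurrence:
  s_9 = 289;  s_10 = 330;  s_11 = 472;  s_12 = 137;  s_13 = 602;  s_14 = 902
  s_15 = 177;  s_16 = 402;  s_17 = 588;  s_18 = 58;  s_19 = 71;  s_20 = 823
  s_21 = 38;  s_22 = 37;  s_23 = 69;  s_24 = 744;  s_25 = 695;  s_26 = 683
  s_27 = 664;  s_28 = 700;  s_29 = 450;  s_30 = 461;  s_31 = 482;  s_32 = 941
  s_33 = 412;  s_34 = 420;  s_35 = 180;  s_36 = 714;  s_37 = 418;  s_38 = 349
  s_39 = 933;  s_40 = 71;  s_41 = 670;  s_42 = 174;  s_43 = 126;  s_44 = 429
  s_45 = 441;  s_46 = 998;  s_47 = 867;  s_48 = 188;  s_49 = 459;  s_50 = 721
  s_51 = 928;  s_52 = 933;  s_53 = 730;  s_54 = 60;  s_55 = 945;  s_56 = 917
  s_57 = 311;  s_58 = 217;  s_59 = 168;  s_60 = 752;  s_61 = 134;  s_62 = 252
  s_63 = 128;  s_64 = 485;  s_65 = 349;  s_66 = 172;  s_67 = 248;  s_68 = 988
  s_69 = 944;  s_70 = 129;  s_71 = 826;  s_72 = 468;  s_73 = 700;  s_74 = 479
  s_75 = 935;  s_76 = 367;  s_77 = 609;  s_78 = 4;  s_79 = 155;  s_80 = 828
  s_81 = 1000;  s_82 = 735;  s_83 = 178;  s_84 = 919;  s_85 = 142;  s_86 = 583
  s_87 = 630;  s_88 = 735;  s_89 = 124;  s_90 = 117;  s_91 = 19;  s_92 = 418
  s_93 = 255;  s_94 = 41;  s_95 = 246;  s_96 = 883;  s_97 = 577;  s_98 = 584
  s_99 = 419;  s_100 = 412;  s_101 = 401;  s_102 = 140;  s_103 = 982;  s_104 = 884
  s_105 = 796;  s_106 = 664;  s_107 = 650;  s_108 = 441;  s_109 = 621;  s_110 = 985
  s_111 = 132;  s_112 = 596;  s_113 = 814;  s_114 = 56;  s_115 = 739;  s_116 = 237
  s_117 = 160;  s_118 = 677;  s_119 = 897;  s_120 = 607;  s_121 = 265;  s_122 = 14
  s_123 = 600;  s_124 = 188;  s_125 = 655;  s_126 = 393;  s_127 = 762;  s_128 = 763
  s_129 = 540;  s_130 = 69;  s_131 = 522;  s_132 = 768;  s_133 = 171;  s_134 = 975
  s_135 = 81;  s_136 = 989;  s_137 = 626;  s_138 = 364;  s_139 = 598;  s_140 = 167
  s_141 = 226;  s_142 = 642;  s_143 = 971;  s_144 = 388;  s_145 = 276;  s_146 = 730
  s_147 = 139;  s_148 = 987;  s_149 = 12;  s_150 = 706;  s_151 = 49;  s_152 = 245
  s_153 = 28;  s_154 = 238;  s_155 = 625;  s_156 = 869;  s_157 = 697;  s_158 = 168
  s_159 = 841;  s_160 = 99;  s_161 = 788;  s_162 = 833;  s_163 = 17;  s_164 = 5
  s_165 = 791;  s_166 = 631;  s_167 = 345;  s_168 = 161;  s_169 = 201;  s_170 = 923
  s_171 = 569;  s_172 = 463;  s_173 = 575;  s_174 = 376;  s_175 = 22;  s_176 = 546
  s_177 = 243;  s_178 = 156;  s_179 = 274;  s_180 = 43;  s_181 = 802;  s_182 = 803
  s_183 = 490;  s_184 = 74;  s_185 = 196;  s_186 = 413;  s_187 = 288;  s_188 = 915
  s_189 = 96;  s_190 = 336;  s_191 = 112;  s_192 = 811;  s_193 = 384;  s_194 = 537
  s_195 = 229;  s_196 = 13;  s_197 = 268;  s_198 = 605;  s_199 = 458;  s_200 = 304
  s_201 = 12;  s_202 = 567;  s_203 = 440;  s_204 = 967;  s_205 = 421;  s_206 = 1004
  s_207 = 784;  s_208 = 417;  s_209 = 608;  s_210 = 666;  s_211 = 1005;  s_212 = 869
  s_213 = 542;  s_214 = 617;  s_215 = 721;  s_216 = 473;  s_217 = 605;  s_218 = 393
s_219 = 578·393 + 256·605 + 845·473 = 753
s_220 = 578·753 + 256·393 + 845·605 = 734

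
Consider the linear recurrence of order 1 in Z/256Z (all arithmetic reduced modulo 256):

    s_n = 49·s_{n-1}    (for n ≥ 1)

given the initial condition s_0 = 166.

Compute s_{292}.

38

s_1 = 49·166 = 198
s_2 = 49·198 = 230
s_3 = 49·230 = 6
s_4 = 49·6 = 38
s_5 = 49·38 = 70
s_6 = 49·70 = 102
s_7 = 49·102 = 134
s_8 = 49·134 = 166
(s_8) = (166) = (s_0), so the sequence has period 8.
292 ≡ 4 (mod 8), hence s_292 = s_4 = 38.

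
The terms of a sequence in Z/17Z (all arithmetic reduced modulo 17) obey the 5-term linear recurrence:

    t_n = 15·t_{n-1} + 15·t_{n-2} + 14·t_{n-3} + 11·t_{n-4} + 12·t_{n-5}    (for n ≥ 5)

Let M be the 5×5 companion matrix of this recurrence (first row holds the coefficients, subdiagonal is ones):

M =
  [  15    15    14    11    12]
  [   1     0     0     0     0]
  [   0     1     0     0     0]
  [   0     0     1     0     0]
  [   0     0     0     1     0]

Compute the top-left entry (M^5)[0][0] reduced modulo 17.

3

(M^5)[0][0] is the top entry after applying M 5 times to the unit state (1, 0, 0, 0, 0). Equivalently it is h_{9} for the auxiliary sequence (h_n) obeying the same recurrence with h_4 = 1 and h_i = 0 for 0 ≤ i < 4:
h_5 = 15·1 + 15·0 + 14·0 + 11·0 + 12·0 = 15
h_6 = 15·15 + 15·1 + 14·0 + 11·0 + 12·0 = 2
h_7 = 15·2 + 15·15 + 14·1 + 11·0 + 12·0 = 14
h_8 = 15·14 + 15·2 + 14·15 + 11·1 + 12·0 = 2
h_9 = 15·2 + 15·14 + 14·2 + 11·15 + 12·1 = 3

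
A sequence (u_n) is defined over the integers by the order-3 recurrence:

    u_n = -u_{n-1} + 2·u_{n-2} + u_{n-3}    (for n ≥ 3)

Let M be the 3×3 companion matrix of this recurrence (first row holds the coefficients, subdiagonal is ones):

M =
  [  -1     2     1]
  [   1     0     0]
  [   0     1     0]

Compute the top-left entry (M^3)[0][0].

(M^3)[0][0] is the top entry after applying M 3 times to the unit state (1, 0, 0). Equivalently it is h_{5} for the auxiliary sequence (h_n) obeying the same recurrence with h_2 = 1 and h_i = 0 for 0 ≤ i < 2:
h_3 = -1·1 + 2·0 + 1·0 = -1
h_4 = -1·-1 + 2·1 + 1·0 = 3
h_5 = -1·3 + 2·-1 + 1·1 = -4

-4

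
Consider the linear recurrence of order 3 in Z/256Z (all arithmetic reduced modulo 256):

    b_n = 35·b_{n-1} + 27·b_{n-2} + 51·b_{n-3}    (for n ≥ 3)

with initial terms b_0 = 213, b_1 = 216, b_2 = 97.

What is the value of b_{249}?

b_3 = 35·97 + 27·216 + 51·213 = 122
b_4 = 35·122 + 27·97 + 51·216 = 241
b_5 = 35·241 + 27·122 + 51·97 = 36
b_6 = 35·36 + 27·241 + 51·122 = 165
b_7 = 35·165 + 27·36 + 51·241 = 94
b_8 = 35·94 + 27·165 + 51·36 = 109
Continuing the recurrence:
  b_9 = 176;  b_10 = 73;  b_11 = 66;  b_12 = 201;  b_13 = 252;  b_14 = 205
  b_15 = 166;  b_16 = 133;  b_17 = 136;  b_18 = 177;  b_19 = 10;  b_20 = 33
  b_21 = 212;  b_22 = 117;  b_23 = 238;  b_24 = 29;  b_25 = 96;  b_26 = 153
  b_27 = 210;  b_28 = 249;  b_29 = 172;  b_30 = 157;  b_31 = 54;  b_32 = 53
  b_33 = 56;  b_34 = 1;  b_35 = 154;  b_36 = 81;  b_37 = 132;  b_38 = 69
  b_39 = 126;  b_40 = 205;  b_41 = 16;  b_42 = 233;  b_43 = 98;  b_44 = 41
  b_45 = 92;  b_46 = 109;  b_47 = 198;  b_48 = 229;  b_49 = 232;  b_50 = 81
  b_51 = 42;  b_52 = 129;  b_53 = 52;  b_54 = 21;  b_55 = 14;  b_56 = 125
  b_57 = 192;  b_58 = 57;  b_59 = 242;  b_60 = 89;  b_61 = 12;  b_62 = 61
  b_63 = 86;  b_64 = 149;  b_65 = 152;  b_66 = 161;  b_67 = 186;  b_68 = 177
  b_69 = 228;  b_70 = 229;  b_71 = 158;  b_72 = 45;  b_73 = 112;  b_74 = 137
  b_75 = 130;  b_76 = 137;  b_77 = 188;  b_78 = 13;  b_79 = 230;  b_80 = 69
  b_81 = 72;  b_82 = 241;  b_83 = 74;  b_84 = 225;  b_85 = 148;  b_86 = 181
  b_87 = 46;  b_88 = 221;  b_89 = 32;  b_90 = 217;  b_91 = 18;  b_92 = 185
  b_93 = 108;  b_94 = 221;  b_95 = 118;  b_96 = 245;  b_97 = 248;  b_98 = 65
  b_99 = 218;  b_100 = 17;  b_101 = 68;  b_102 = 133;  b_103 = 190;  b_104 = 141
  b_105 = 208;  b_106 = 41;  b_107 = 162;  b_108 = 233;  b_109 = 28;  b_110 = 173
  b_111 = 6;  b_112 = 165;  b_113 = 168;  b_114 = 145;  b_115 = 106;  b_116 = 65
  b_117 = 244;  b_118 = 85;  b_119 = 78;  b_120 = 61;  b_121 = 128;  b_122 = 121
  b_123 = 50;  b_124 = 25;  b_125 = 204;  b_126 = 125;  b_127 = 150;  b_128 = 85
  b_129 = 88;  b_130 = 225;  b_131 = 250;  b_132 = 113;  b_133 = 164;  b_134 = 37
  b_135 = 222;  b_136 = 237;  b_137 = 48;  b_138 = 201;  b_139 = 194;  b_140 = 73
  b_141 = 124;  b_142 = 77;  b_143 = 38;  b_144 = 5;  b_145 = 8;  b_146 = 49
  b_147 = 138;  b_148 = 161;  b_149 = 84;  b_150 = 245;  b_151 = 110;  b_152 = 157
  b_153 = 224;  b_154 = 25;  b_155 = 82;  b_156 = 121;  b_157 = 44;  b_158 = 29
  b_159 = 182;  b_160 = 181;  b_161 = 184;  b_162 = 129;  b_163 = 26;  b_164 = 209
  b_165 = 4;  b_166 = 197;  b_167 = 254;  b_168 = 77;  b_169 = 144;  b_170 = 105
  b_171 = 226;  b_172 = 169;  b_173 = 220;  b_174 = 237;  b_175 = 70;  b_176 = 101
  b_177 = 104;  b_178 = 209;  b_179 = 170;  b_180 = 1;  b_181 = 180;  b_182 = 149
  b_183 = 142;  b_184 = 253;  b_185 = 64;  b_186 = 185;  b_187 = 114;  b_188 = 217
  b_189 = 140;  b_190 = 189;  b_191 = 214;  b_192 = 21;  b_193 = 24;  b_194 = 33
  b_195 = 58;  b_196 = 49;  b_197 = 100;  b_198 = 101;  b_199 = 30;  b_200 = 173
  b_201 = 240;  b_202 = 9;  b_203 = 2;  b_204 = 9;  b_205 = 60;  b_206 = 141
  b_207 = 102;  b_208 = 197;  b_209 = 200;  b_210 = 113;  b_211 = 202;  b_212 = 97
  b_213 = 20;  b_214 = 53;  b_215 = 174;  b_216 = 93;  b_217 = 160;  b_218 = 89
  b_219 = 146;  b_220 = 57;  b_221 = 236;  b_222 = 93;  b_223 = 246;  b_224 = 117
  b_225 = 120;  b_226 = 193;  b_227 = 90;  b_228 = 145;  b_229 = 196;  b_230 = 5
  b_231 = 62;  b_232 = 13;  b_233 = 80;  b_234 = 169;  b_235 = 34;  b_236 = 105
  b_237 = 156;  b_238 = 45;  b_239 = 134;  b_240 = 37;  b_241 = 40;  b_242 = 17
  b_243 = 234;  b_244 = 193;  b_245 = 116;  b_246 = 213;  b_247 = 206
b_248 = 35·206 + 27·213 + 51·116 = 189
b_249 = 35·189 + 27·206 + 51·213 = 0

0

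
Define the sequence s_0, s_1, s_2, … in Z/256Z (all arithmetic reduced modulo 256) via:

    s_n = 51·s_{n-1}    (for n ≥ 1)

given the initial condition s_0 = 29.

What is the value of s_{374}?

s_1 = 51·29 = 199
s_2 = 51·199 = 165
s_3 = 51·165 = 223
s_4 = 51·223 = 109
s_5 = 51·109 = 183
s_6 = 51·183 = 117
s_7 = 51·117 = 79
s_8 = 51·79 = 189
s_9 = 51·189 = 167
s_10 = 51·167 = 69
s_11 = 51·69 = 191
s_12 = 51·191 = 13
s_13 = 51·13 = 151
s_14 = 51·151 = 21
s_15 = 51·21 = 47
s_16 = 51·47 = 93
s_17 = 51·93 = 135
s_18 = 51·135 = 229
s_19 = 51·229 = 159
s_20 = 51·159 = 173
s_21 = 51·173 = 119
s_22 = 51·119 = 181
s_23 = 51·181 = 15
s_24 = 51·15 = 253
s_25 = 51·253 = 103
s_26 = 51·103 = 133
s_27 = 51·133 = 127
s_28 = 51·127 = 77
s_29 = 51·77 = 87
s_30 = 51·87 = 85
s_31 = 51·85 = 239
s_32 = 51·239 = 157
s_33 = 51·157 = 71
s_34 = 51·71 = 37
s_35 = 51·37 = 95
s_36 = 51·95 = 237
s_37 = 51·237 = 55
s_38 = 51·55 = 245
s_39 = 51·245 = 207
s_40 = 51·207 = 61
s_41 = 51·61 = 39
s_42 = 51·39 = 197
s_43 = 51·197 = 63
s_44 = 51·63 = 141
s_45 = 51·141 = 23
s_46 = 51·23 = 149
s_47 = 51·149 = 175
s_48 = 51·175 = 221
s_49 = 51·221 = 7
s_50 = 51·7 = 101
s_51 = 51·101 = 31
s_52 = 51·31 = 45
s_53 = 51·45 = 247
s_54 = 51·247 = 53
s_55 = 51·53 = 143
s_56 = 51·143 = 125
s_57 = 51·125 = 231
s_58 = 51·231 = 5
s_59 = 51·5 = 255
s_60 = 51·255 = 205
s_61 = 51·205 = 215
s_62 = 51·215 = 213
s_63 = 51·213 = 111
s_64 = 51·111 = 29
(s_64) = (29) = (s_0), so the sequence has period 64.
374 ≡ 54 (mod 64), hence s_374 = s_54 = 53.

53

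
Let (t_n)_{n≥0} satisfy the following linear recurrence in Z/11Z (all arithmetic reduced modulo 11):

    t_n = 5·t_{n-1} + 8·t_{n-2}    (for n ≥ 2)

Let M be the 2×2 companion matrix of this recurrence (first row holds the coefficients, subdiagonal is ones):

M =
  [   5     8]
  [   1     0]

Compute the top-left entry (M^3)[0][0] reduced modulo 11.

(M^3)[0][0] is the top entry after applying M 3 times to the unit state (1, 0). Equivalently it is h_{4} for the auxiliary sequence (h_n) obeying the same recurrence with h_1 = 1 and h_i = 0 for 0 ≤ i < 1:
h_2 = 5·1 + 8·0 = 5
h_3 = 5·5 + 8·1 = 0
h_4 = 5·0 + 8·5 = 7

7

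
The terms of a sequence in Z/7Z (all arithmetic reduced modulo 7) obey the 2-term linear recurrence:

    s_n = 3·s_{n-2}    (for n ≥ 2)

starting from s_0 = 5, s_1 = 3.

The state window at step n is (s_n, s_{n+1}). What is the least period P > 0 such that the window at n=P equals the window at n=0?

n=0: window = (5, 3)
n=1: window = (3, 1)
n=2: window = (1, 2)
n=3: window = (2, 3)
n=4: window = (3, 6)
n=5: window = (6, 2)
n=6: window = (2, 4)
n=7: window = (4, 6)
n=8: window = (6, 5)
n=9: window = (5, 4)
n=10: window = (4, 1)
n=11: window = (1, 5)
n=12: window = (5, 3)
window at n=12 equals window at n=0 → period = 12

12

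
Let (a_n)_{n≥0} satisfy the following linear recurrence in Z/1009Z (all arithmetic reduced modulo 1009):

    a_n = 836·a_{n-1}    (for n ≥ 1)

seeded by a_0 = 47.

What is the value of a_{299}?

a_1 = 836·47 = 950
a_2 = 836·950 = 117
a_3 = 836·117 = 948
a_4 = 836·948 = 463
a_5 = 836·463 = 621
a_6 = 836·621 = 530
Continuing the recurrence:
  a_7 = 129;  a_8 = 890;  a_9 = 407;  a_10 = 219;  a_11 = 455;  a_12 = 996
  a_13 = 231;  a_14 = 397;  a_15 = 940;  a_16 = 838;  a_17 = 322;  a_18 = 798
  a_19 = 179;  a_20 = 312;  a_21 = 510;  a_22 = 562;  a_23 = 647;  a_24 = 68
  a_25 = 344;  a_26 = 19;  a_27 = 749;  a_28 = 584;  a_29 = 877;  a_30 = 638
  a_31 = 616;  a_32 = 386;  a_33 = 825;  a_34 = 553;  a_35 = 186;  a_36 = 110
  a_37 = 141;  a_38 = 832;  a_39 = 351;  a_40 = 826;  a_41 = 380;  a_42 = 854
  a_43 = 581;  a_44 = 387;  a_45 = 652;  a_46 = 212;  a_47 = 657;  a_48 = 356
  a_49 = 970;  a_50 = 693;  a_51 = 182;  a_52 = 802;  a_53 = 496;  a_54 = 966
  a_55 = 376;  a_56 = 537;  a_57 = 936;  a_58 = 521;  a_59 = 677;  a_60 = 932
  a_61 = 204;  a_62 = 23;  a_63 = 57;  a_64 = 229;  a_65 = 743;  a_66 = 613
  a_67 = 905;  a_68 = 839;  a_69 = 149;  a_70 = 457;  a_71 = 650;  a_72 = 558
  a_73 = 330;  a_74 = 423;  a_75 = 478;  a_76 = 44;  a_77 = 460;  a_78 = 131
  a_79 = 544;  a_80 = 734;  a_81 = 152;  a_82 = 947;  a_83 = 636;  a_84 = 962
  a_85 = 59;  a_86 = 892;  a_87 = 61;  a_88 = 546;  a_89 = 388;  a_90 = 479
  a_91 = 880;  a_92 = 119;  a_93 = 602;  a_94 = 790;  a_95 = 554;  a_96 = 13
  a_97 = 778;  a_98 = 612;  a_99 = 69;  a_100 = 171;  a_101 = 687;  a_102 = 211
  a_103 = 830;  a_104 = 697;  a_105 = 499;  a_106 = 447;  a_107 = 362;  a_108 = 941
  a_109 = 665;  a_110 = 990;  a_111 = 260;  a_112 = 425;  a_113 = 132;  a_114 = 371
  a_115 = 393;  a_116 = 623;  a_117 = 184;  a_118 = 456;  a_119 = 823;  a_120 = 899
  a_121 = 868;  a_122 = 177;  a_123 = 658;  a_124 = 183;  a_125 = 629;  a_126 = 155
  a_127 = 428;  a_128 = 622;  a_129 = 357;  a_130 = 797;  a_131 = 352;  a_132 = 653
  a_133 = 39;  a_134 = 316;  a_135 = 827;  a_136 = 207;  a_137 = 513;  a_138 = 43
  a_139 = 633;  a_140 = 472;  a_141 = 73;  a_142 = 488;  a_143 = 332;  a_144 = 77
  a_145 = 805;  a_146 = 986;  a_147 = 952;  a_148 = 780;  a_149 = 266;  a_150 = 396
  a_151 = 104;  a_152 = 170;  a_153 = 860;  a_154 = 552;  a_155 = 359;  a_156 = 451
  a_157 = 679;  a_158 = 586;  a_159 = 531;  a_160 = 965;  a_161 = 549;  a_162 = 878
  a_163 = 465;  a_164 = 275;  a_165 = 857;  a_166 = 62;  a_167 = 373;  a_168 = 47
  a_169 = 950;  a_170 = 117;  a_171 = 948;  a_172 = 463;  a_173 = 621;  a_174 = 530
  a_175 = 129;  a_176 = 890;  a_177 = 407;  a_178 = 219;  a_179 = 455;  a_180 = 996
  a_181 = 231;  a_182 = 397;  a_183 = 940;  a_184 = 838;  a_185 = 322;  a_186 = 798
  a_187 = 179;  a_188 = 312;  a_189 = 510;  a_190 = 562;  a_191 = 647;  a_192 = 68
  a_193 = 344;  a_194 = 19;  a_195 = 749;  a_196 = 584;  a_197 = 877;  a_198 = 638
  a_199 = 616;  a_200 = 386;  a_201 = 825;  a_202 = 553;  a_203 = 186;  a_204 = 110
  a_205 = 141;  a_206 = 832;  a_207 = 351;  a_208 = 826;  a_209 = 380;  a_210 = 854
  a_211 = 581;  a_212 = 387;  a_213 = 652;  a_214 = 212;  a_215 = 657;  a_216 = 356
  a_217 = 970;  a_218 = 693;  a_219 = 182;  a_220 = 802;  a_221 = 496;  a_222 = 966
  a_223 = 376;  a_224 = 537;  a_225 = 936;  a_226 = 521;  a_227 = 677;  a_228 = 932
  a_229 = 204;  a_230 = 23;  a_231 = 57;  a_232 = 229;  a_233 = 743;  a_234 = 613
  a_235 = 905;  a_236 = 839;  a_237 = 149;  a_238 = 457;  a_239 = 650;  a_240 = 558
  a_241 = 330;  a_242 = 423;  a_243 = 478;  a_244 = 44;  a_245 = 460;  a_246 = 131
  a_247 = 544;  a_248 = 734;  a_249 = 152;  a_250 = 947;  a_251 = 636;  a_252 = 962
  a_253 = 59;  a_254 = 892;  a_255 = 61;  a_256 = 546;  a_257 = 388;  a_258 = 479
  a_259 = 880;  a_260 = 119;  a_261 = 602;  a_262 = 790;  a_263 = 554;  a_264 = 13
  a_265 = 778;  a_266 = 612;  a_267 = 69;  a_268 = 171;  a_269 = 687;  a_270 = 211
  a_271 = 830;  a_272 = 697;  a_273 = 499;  a_274 = 447;  a_275 = 362;  a_276 = 941
  a_277 = 665;  a_278 = 990;  a_279 = 260;  a_280 = 425;  a_281 = 132;  a_282 = 371
  a_283 = 393;  a_284 = 623;  a_285 = 184;  a_286 = 456;  a_287 = 823;  a_288 = 899
  a_289 = 868;  a_290 = 177;  a_291 = 658;  a_292 = 183;  a_293 = 629;  a_294 = 155
  a_295 = 428;  a_296 = 622;  a_297 = 357
a_298 = 836·357 = 797
a_299 = 836·797 = 352

352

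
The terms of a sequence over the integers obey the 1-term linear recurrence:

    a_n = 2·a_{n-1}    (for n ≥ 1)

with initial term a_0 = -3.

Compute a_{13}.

-24576

a_1 = 2·-3 = -6
a_2 = 2·-6 = -12
a_3 = 2·-12 = -24
a_4 = 2·-24 = -48
a_5 = 2·-48 = -96
a_6 = 2·-96 = -192
a_7 = 2·-192 = -384
a_8 = 2·-384 = -768
a_9 = 2·-768 = -1536
a_10 = 2·-1536 = -3072
a_11 = 2·-3072 = -6144
a_12 = 2·-6144 = -12288
a_13 = 2·-12288 = -24576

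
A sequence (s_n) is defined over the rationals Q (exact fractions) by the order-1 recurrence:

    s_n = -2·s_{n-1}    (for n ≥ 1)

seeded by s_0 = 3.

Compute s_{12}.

s_1 = -2·3 = -6
s_2 = -2·-6 = 12
s_3 = -2·12 = -24
s_4 = -2·-24 = 48
s_5 = -2·48 = -96
s_6 = -2·-96 = 192
s_7 = -2·192 = -384
s_8 = -2·-384 = 768
s_9 = -2·768 = -1536
s_10 = -2·-1536 = 3072
s_11 = -2·3072 = -6144
s_12 = -2·-6144 = 12288

12288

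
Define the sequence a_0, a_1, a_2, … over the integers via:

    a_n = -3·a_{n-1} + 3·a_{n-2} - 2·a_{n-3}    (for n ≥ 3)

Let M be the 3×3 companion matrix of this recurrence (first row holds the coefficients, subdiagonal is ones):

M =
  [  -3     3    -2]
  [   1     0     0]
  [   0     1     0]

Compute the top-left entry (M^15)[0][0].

-582072215

(M^15)[0][0] is the top entry after applying M 15 times to the unit state (1, 0, 0). Equivalently it is h_{17} for the auxiliary sequence (h_n) obeying the same recurrence with h_2 = 1 and h_i = 0 for 0 ≤ i < 2:
h_3 = -3·1 + 3·0 + -2·0 = -3
h_4 = -3·-3 + 3·1 + -2·0 = 12
h_5 = -3·12 + 3·-3 + -2·1 = -47
h_6 = -3·-47 + 3·12 + -2·-3 = 183
h_7 = -3·183 + 3·-47 + -2·12 = -714
h_8 = -3·-714 + 3·183 + -2·-47 = 2785
h_9 = -3·2785 + 3·-714 + -2·183 = -10863
h_10 = -3·-10863 + 3·2785 + -2·-714 = 42372
h_11 = -3·42372 + 3·-10863 + -2·2785 = -165275
h_12 = -3·-165275 + 3·42372 + -2·-10863 = 644667
h_13 = -3·644667 + 3·-165275 + -2·42372 = -2514570
h_14 = -3·-2514570 + 3·644667 + -2·-165275 = 9808261
h_15 = -3·9808261 + 3·-2514570 + -2·644667 = -38257827
h_16 = -3·-38257827 + 3·9808261 + -2·-2514570 = 149227404
h_17 = -3·149227404 + 3·-38257827 + -2·9808261 = -582072215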